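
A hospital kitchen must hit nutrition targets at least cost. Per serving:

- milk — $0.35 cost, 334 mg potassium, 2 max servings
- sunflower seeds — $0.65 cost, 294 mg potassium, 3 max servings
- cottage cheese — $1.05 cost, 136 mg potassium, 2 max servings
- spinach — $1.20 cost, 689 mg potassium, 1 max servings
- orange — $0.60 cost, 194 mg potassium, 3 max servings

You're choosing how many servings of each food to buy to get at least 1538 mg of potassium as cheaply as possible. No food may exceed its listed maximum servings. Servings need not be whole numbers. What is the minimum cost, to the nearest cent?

Cost per mg of potassium: milk $0.0010, spinach $0.0017, sunflower seeds $0.0022, orange $0.0031, cottage cheese $0.0077.
Take 2 servings of milk: +668.0 mg potassium for $0.70 (total $0.70, still need 870.0 mg).
Take 1 serving of spinach: +689.0 mg potassium for $1.20 (total $1.90, still need 181.0 mg).
Take 0.6156 servings of sunflower seeds: +181.0 mg potassium for $0.40 (total $2.30, still need 0.0 mg).
Greedy by cheapest-per-mg is optimal for a single linear constraint, so the minimum cost is $2.30.

$2.30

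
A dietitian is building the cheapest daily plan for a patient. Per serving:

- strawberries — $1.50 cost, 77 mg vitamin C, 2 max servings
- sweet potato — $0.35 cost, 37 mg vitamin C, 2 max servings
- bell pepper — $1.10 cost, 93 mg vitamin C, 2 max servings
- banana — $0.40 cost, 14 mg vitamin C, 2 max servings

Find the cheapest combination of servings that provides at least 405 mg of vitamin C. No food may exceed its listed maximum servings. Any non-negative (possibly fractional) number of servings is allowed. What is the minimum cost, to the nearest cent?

$5.72

Cost per mg of vitamin C: sweet potato $0.0095, bell pepper $0.0118, strawberries $0.0195, banana $0.0286.
Take 2 servings of sweet potato: +74.0 mg vitamin C for $0.70 (total $0.70, still need 331.0 mg).
Take 2 servings of bell pepper: +186.0 mg vitamin C for $2.20 (total $2.90, still need 145.0 mg).
Take 1.883 servings of strawberries: +145.0 mg vitamin C for $2.82 (total $5.72, still need 0.0 mg).
Filling from the cheapest source first is optimal under one linear minimum: $5.72.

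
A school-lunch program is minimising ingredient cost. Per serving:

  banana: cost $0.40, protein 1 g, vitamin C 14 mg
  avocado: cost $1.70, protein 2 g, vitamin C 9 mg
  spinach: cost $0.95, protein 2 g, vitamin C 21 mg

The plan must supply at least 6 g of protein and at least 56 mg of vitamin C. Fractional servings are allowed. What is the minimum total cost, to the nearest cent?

$2.40

Compare the cost at each extreme point of the feasible region.
banana only: max(6/1, 56/14) = 6 servings → $2.40.
avocado only: max(6/2, 56/9) = 6.222 servings → $10.58.
spinach only: max(6/2, 56/21) = 3 servings → $2.85.
banana + avocado with both tight: 3.053 servings and 1.474 servings → $3.73.
banana + spinach: the both-tight solution has a negative serving — not a feasible corner.
avocado + spinach with both tight: 0.5833 servings and 2.417 servings → $3.29.
So the least-cost plan costs $2.40.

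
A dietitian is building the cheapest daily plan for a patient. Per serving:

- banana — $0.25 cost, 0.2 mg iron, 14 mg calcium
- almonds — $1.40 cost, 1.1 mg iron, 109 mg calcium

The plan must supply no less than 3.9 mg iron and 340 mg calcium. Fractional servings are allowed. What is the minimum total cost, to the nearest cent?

$4.93

banana only: max(3.9/0.2, 340/14) = 24.29 servings → $6.07.
almonds only: max(3.9/1.1, 340/109) = 3.545 servings → $4.96.
banana + almonds with both tight: 7.984 servings and 2.094 servings → $4.93.
The minimum over all feasible corners is $4.93.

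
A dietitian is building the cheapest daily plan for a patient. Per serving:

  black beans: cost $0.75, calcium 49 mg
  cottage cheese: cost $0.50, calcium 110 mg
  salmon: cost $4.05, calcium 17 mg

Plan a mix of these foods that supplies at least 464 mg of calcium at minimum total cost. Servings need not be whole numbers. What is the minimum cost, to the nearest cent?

$2.11

Cost per mg of calcium: cottage cheese $0.0045, black beans $0.0153, salmon $0.2382.
With no serving limits, use only cottage cheese: 464 mg / 110 mg = 4.218 servings × $0.50 = $2.11.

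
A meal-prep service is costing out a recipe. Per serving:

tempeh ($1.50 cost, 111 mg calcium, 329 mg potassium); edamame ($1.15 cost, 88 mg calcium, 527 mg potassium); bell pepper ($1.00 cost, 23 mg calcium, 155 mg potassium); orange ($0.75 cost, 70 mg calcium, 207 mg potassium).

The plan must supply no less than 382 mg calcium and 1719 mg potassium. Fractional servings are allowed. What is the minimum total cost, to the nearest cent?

An LP optimum is at a vertex; with two nutrient constraints at most two foods are used. Check each candidate.
tempeh only: max(382/111, 1719/329) = 5.225 servings → $7.84.
edamame only: max(382/88, 1719/527) = 4.341 servings → $4.99.
bell pepper only: max(382/23, 1719/155) = 16.61 servings → $16.61.
orange only: max(382/70, 1719/207) = 8.304 servings → $6.23.
tempeh + edamame with both tight: 1.694 servings and 2.204 servings → $5.08.
tempeh + bell pepper with both tight: 2.041 servings and 6.758 servings → $9.82.
tempeh + orange: intersection lies outside the first quadrant.
edamame + bell pepper: intersection lies outside the first quadrant.
edamame + orange with both tight: 2.209 servings and 2.68 servings → $4.55.
bell pepper + orange with both tight: 6.775 servings and 3.231 servings → $9.20.
Cheapest feasible corner: $4.55.

$4.55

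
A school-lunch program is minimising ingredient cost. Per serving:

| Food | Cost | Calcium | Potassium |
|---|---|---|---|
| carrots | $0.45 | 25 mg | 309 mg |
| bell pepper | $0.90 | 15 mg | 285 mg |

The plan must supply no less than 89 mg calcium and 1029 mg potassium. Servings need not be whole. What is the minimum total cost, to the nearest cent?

$1.60

A basic optimal solution has at most two foods positive. Try each food alone and each pair with both targets met exactly.
carrots only: max(89/25, 1029/309) = 3.56 servings → $1.60.
bell pepper only: max(89/15, 1029/285) = 5.933 servings → $5.34.
carrots + bell pepper with both targets exact would need a negative amount; discard.
The minimum over all feasible corners is $1.60.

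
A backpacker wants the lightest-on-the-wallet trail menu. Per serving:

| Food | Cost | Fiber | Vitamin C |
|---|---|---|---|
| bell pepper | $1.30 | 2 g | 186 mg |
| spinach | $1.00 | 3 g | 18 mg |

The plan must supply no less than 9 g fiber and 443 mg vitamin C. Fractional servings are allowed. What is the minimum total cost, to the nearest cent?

$4.42

The cheapest plan sits at a corner of the feasible region — with two constraints it uses at most two foods.
bell pepper only: max(9/2, 443/186) = 4.5 servings → $5.85.
spinach only: max(9/3, 443/18) = 24.61 servings → $24.61.
bell pepper + spinach with both tight: 2.236 servings and 1.51 servings → $4.42.
So the least-cost plan costs $4.42.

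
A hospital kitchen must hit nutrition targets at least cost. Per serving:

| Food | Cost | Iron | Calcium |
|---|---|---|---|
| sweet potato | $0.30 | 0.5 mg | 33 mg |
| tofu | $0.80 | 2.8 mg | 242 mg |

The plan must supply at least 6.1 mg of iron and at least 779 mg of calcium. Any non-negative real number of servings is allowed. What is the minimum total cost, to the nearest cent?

The cheapest plan sits at a corner of the feasible region — with two constraints it uses at most two foods.
sweet potato only: max(6.1/0.5, 779/33) = 23.61 servings → $7.08.
tofu only: max(6.1/2.8, 779/242) = 3.219 servings → $2.58.
sweet potato + tofu with both targets exact would need a negative amount; discard.
The minimum over all feasible corners is $2.58.

$2.58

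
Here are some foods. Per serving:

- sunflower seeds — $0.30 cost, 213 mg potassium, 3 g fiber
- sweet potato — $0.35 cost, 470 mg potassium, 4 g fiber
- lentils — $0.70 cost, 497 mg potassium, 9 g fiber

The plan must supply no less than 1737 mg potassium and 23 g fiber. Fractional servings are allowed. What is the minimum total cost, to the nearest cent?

$1.86

Compare the cost at each extreme point of the feasible region.
sunflower seeds only: max(1737/213, 23/3) = 8.155 servings → $2.45.
sweet potato only: max(1737/470, 23/4) = 5.75 servings → $2.01.
lentils only: max(1737/497, 23/9) = 3.495 servings → $2.45.
sunflower seeds + sweet potato with both tight: 6.921 servings and 0.5591 servings → $2.27.
sunflower seeds + lentils: intersection lies outside the first quadrant.
sweet potato + lentils with both tight: 1.874 servings and 1.723 servings → $1.86.
Cheapest feasible corner: $1.86.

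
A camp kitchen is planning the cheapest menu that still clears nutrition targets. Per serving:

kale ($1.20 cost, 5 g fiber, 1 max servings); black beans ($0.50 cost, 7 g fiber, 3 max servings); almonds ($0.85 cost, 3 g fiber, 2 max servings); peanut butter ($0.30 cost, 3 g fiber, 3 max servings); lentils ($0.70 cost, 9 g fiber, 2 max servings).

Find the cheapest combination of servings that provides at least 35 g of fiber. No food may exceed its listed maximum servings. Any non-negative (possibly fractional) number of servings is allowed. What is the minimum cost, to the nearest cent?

Cost per g of fiber: black beans $0.0714, lentils $0.0778, peanut butter $0.1000, kale $0.2400, almonds $0.2833.
Take 3 servings of black beans: +21.0 g fiber for $1.50 (total $1.50, still need 14.0 g).
Take 1.556 servings of lentils: +14.0 g fiber for $1.09 (total $2.59, still need 0.0 g).
Greedy by cheapest-per-g is optimal for a single linear constraint, so the minimum cost is $2.59.

$2.59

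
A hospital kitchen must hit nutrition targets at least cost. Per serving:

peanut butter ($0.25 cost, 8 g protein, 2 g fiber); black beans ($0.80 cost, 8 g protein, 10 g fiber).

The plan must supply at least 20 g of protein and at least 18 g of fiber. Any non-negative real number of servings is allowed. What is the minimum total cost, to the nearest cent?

This is a tiny linear program; its minimum lies at a vertex of the feasible set. List the vertices and price them.
peanut butter only: max(20/8, 18/2) = 9 servings → $2.25.
black beans only: max(20/8, 18/10) = 2.5 servings → $2.00.
peanut butter + black beans with both tight: 0.875 servings and 1.625 servings → $1.52.
Cheapest feasible corner: $1.52.

$1.52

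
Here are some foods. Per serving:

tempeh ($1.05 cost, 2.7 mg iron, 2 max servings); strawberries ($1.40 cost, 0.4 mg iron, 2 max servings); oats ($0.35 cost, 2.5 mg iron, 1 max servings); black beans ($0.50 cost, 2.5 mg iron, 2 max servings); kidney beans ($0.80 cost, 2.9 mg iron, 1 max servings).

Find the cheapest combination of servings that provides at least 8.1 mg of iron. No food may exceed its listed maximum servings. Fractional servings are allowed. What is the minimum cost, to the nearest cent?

Cost per mg of iron: oats $0.1400, black beans $0.2000, kidney beans $0.2759, tempeh $0.3889, strawberries $3.5000.
Take 1 serving of oats: +2.5 mg iron for $0.35 (total $0.35, still need 5.6 mg).
Take 2 servings of black beans: +5.0 mg iron for $1.00 (total $1.35, still need 0.6 mg).
Take 0.2069 servings of kidney beans: +0.6 mg iron for $0.17 (total $1.52, still need 0.0 mg).
Filling from the cheapest source first is optimal under one linear minimum: $1.52.

$1.52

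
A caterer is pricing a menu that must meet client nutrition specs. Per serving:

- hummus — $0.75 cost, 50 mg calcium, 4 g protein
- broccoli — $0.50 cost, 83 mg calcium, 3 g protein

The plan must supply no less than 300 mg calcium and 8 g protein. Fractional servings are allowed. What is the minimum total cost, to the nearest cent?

An LP optimum is at a vertex; with two nutrient constraints at most two foods are used. Check each candidate.
hummus only: max(300/50, 8/4) = 6 servings → $4.50.
broccoli only: max(300/83, 8/3) = 3.614 servings → $1.81.
hummus + broccoli with both targets exact would need a negative amount; discard.
So the least-cost plan costs $1.81.

$1.81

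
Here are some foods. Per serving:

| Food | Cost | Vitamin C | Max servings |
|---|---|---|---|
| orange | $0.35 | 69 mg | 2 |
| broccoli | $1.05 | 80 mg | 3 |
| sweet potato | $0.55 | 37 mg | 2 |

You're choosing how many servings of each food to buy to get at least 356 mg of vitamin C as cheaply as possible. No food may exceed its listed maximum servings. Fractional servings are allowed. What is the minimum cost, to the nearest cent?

$3.56

Cost per mg of vitamin C: orange $0.0051, broccoli $0.0131, sweet potato $0.0149.
Take 2 servings of orange: +138.0 mg vitamin C for $0.70 (total $0.70, still need 218.0 mg).
Take 2.725 servings of broccoli: +218.0 mg vitamin C for $2.86 (total $3.56, still need 0.0 mg).
Filling from the cheapest source first is optimal under one linear minimum: $3.56.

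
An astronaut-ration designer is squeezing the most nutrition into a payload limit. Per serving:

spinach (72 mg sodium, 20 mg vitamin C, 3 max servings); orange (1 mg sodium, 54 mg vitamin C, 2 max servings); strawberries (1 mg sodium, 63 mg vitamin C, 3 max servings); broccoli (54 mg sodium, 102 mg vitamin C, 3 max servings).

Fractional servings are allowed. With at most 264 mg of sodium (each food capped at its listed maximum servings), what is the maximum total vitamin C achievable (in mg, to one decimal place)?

Vitamin C per mg sodium: strawberries 63, orange 54, broccoli 1.889, spinach 0.2778.
Take 3 servings of strawberries: uses 3 mg sodium, +189.0 mg vitamin C (running total 189.0 mg).
Take 2 servings of orange: uses 2 mg sodium, +108.0 mg vitamin C (running total 297.0 mg).
Take 3 servings of broccoli: uses 162 mg sodium, +306.0 mg vitamin C (running total 603.0 mg).
Take 1.347 servings of spinach: uses 97 mg sodium, +26.9 mg vitamin C (running total 629.9 mg).
Greedy by best ratio exhausts the sodium allowance optimally: 629.9 mg.

629.9 mg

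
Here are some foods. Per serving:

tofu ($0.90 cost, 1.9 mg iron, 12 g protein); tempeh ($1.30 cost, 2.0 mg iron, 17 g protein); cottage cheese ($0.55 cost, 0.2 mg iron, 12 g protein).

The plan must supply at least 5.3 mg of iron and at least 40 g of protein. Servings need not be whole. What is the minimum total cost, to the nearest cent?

$2.79

Compare the cost at each extreme point of the feasible region.
tofu only: max(5.3/1.9, 40/12) = 3.333 servings → $3.00.
tempeh only: max(5.3/2.0, 40/17) = 2.65 servings → $3.44.
cottage cheese only: max(5.3/0.2, 40/12) = 26.5 servings → $14.57.
tofu + tempeh with both tight: 1.217 servings and 1.494 servings → $3.04.
tofu + cottage cheese with both tight: 2.725 servings and 0.6078 servings → $2.79.
tempeh + cottage cheese: the both-tight solution has a negative serving — not a feasible corner.
The minimum over all feasible corners is $2.79.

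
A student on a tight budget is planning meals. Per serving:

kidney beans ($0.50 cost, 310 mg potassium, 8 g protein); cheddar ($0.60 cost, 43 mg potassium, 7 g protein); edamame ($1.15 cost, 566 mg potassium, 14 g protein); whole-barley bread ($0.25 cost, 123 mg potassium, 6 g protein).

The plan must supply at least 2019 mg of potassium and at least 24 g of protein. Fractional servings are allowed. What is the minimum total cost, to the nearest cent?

For a min-cost LP with two ≥-constraints, a basic feasible solution has at most two positive variables.
kidney beans only: max(2019/310, 24/8) = 6.513 servings → $3.26.
cheddar only: max(2019/43, 24/7) = 46.95 servings → $28.17.
edamame only: max(2019/566, 24/14) = 3.567 servings → $4.10.
whole-barley bread only: max(2019/123, 24/6) = 16.41 servings → $4.10.
kidney beans + cheddar with both targets exact would need a negative amount; discard.
kidney beans + edamame with both targets exact would need a negative amount; discard.
kidney beans + whole-barley bread with both targets exact would need a negative amount; discard.
cheddar + edamame: intersection lies outside the first quadrant.
cheddar + whole-barley bread with both targets exact would need a negative amount; discard.
edamame + whole-barley bread: the both-tight solution has a negative serving — not a feasible corner.
The minimum over all feasible corners is $3.26.

$3.26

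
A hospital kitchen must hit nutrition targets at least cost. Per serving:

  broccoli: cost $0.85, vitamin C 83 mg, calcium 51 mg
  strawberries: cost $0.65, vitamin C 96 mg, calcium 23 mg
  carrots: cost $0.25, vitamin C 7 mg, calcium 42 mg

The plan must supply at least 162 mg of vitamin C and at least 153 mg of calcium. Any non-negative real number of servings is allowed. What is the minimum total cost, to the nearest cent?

Check every corner: each single food scaled to meet both minima, and each pair solved so both constraints bind.
broccoli only: max(162/83, 153/51) = 3 servings → $2.55.
strawberries only: max(162/96, 153/23) = 6.652 servings → $4.32.
carrots only: max(162/7, 153/42) = 23.14 servings → $5.79.
broccoli + strawberries: the both-tight solution has a negative serving — not a feasible corner.
broccoli + carrots with both tight: 1.832 servings and 1.418 servings → $1.91.
strawberries + carrots with both tight: 1.481 servings and 2.832 servings → $1.67.
So the least-cost plan costs $1.67.

$1.67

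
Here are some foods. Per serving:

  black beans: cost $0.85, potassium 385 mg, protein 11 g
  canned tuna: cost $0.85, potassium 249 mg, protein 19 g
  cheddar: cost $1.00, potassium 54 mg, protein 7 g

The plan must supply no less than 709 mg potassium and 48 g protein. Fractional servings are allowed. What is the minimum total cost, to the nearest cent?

$2.27

The cheapest plan sits at a corner of the feasible region — with two constraints it uses at most two foods.
black beans only: max(709/385, 48/11) = 4.364 servings → $3.71.
canned tuna only: max(709/249, 48/19) = 2.847 servings → $2.42.
cheddar only: max(709/54, 48/7) = 13.13 servings → $13.13.
black beans + canned tuna with both tight: 0.3319 servings and 2.334 servings → $2.27.
black beans + cheddar with both tight: 1.129 servings and 5.084 servings → $6.04.
canned tuna + cheddar: the both-tight solution has a negative serving — not a feasible corner.
Cheapest feasible corner: $2.27.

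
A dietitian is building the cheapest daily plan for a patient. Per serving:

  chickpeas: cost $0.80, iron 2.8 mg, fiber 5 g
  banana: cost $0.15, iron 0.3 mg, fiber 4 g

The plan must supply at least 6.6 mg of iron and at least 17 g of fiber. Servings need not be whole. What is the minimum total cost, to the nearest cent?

At the optimum either one food covers both requirements or two foods hit both targets exactly; no other combination can be cheaper.
chickpeas only: max(6.6/2.8, 17/5) = 3.4 servings → $2.72.
banana only: max(6.6/0.3, 17/4) = 22 servings → $3.30.
chickpeas + banana with both tight: 2.196 servings and 1.505 servings → $1.98.
Cheapest feasible corner: $1.98.

$1.98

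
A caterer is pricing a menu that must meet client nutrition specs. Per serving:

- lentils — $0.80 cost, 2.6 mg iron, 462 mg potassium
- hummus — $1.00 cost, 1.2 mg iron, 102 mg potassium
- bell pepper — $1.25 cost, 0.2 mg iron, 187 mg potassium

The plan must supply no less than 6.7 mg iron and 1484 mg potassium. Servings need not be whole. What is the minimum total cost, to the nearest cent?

A basic optimal solution has at most two foods positive. Try each food alone and each pair with both targets met exactly.
lentils only: max(6.7/2.6, 1484/462) = 3.212 servings → $2.57.
hummus only: max(6.7/1.2, 1484/102) = 14.55 servings → $14.55.
bell pepper only: max(6.7/0.2, 1484/187) = 33.5 servings → $41.88.
lentils + hummus: the both-tight solution has a negative serving — not a feasible corner.
lentils + bell pepper with both tight: 2.428 servings and 1.938 servings → $4.36.
hummus + bell pepper with both tight: 4.687 servings and 5.379 servings → $11.41.
So the least-cost plan costs $2.57.

$2.57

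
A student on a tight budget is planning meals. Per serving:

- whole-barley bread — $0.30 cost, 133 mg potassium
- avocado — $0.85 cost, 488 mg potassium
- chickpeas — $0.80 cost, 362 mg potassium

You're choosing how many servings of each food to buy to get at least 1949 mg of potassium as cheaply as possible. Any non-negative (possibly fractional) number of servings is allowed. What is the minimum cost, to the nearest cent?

$3.39

Cost per mg of potassium: avocado $0.0017, chickpeas $0.0022, whole-barley bread $0.0023.
With no serving limits, use only avocado: 1949 mg / 488 mg = 3.994 servings × $0.85 = $3.39.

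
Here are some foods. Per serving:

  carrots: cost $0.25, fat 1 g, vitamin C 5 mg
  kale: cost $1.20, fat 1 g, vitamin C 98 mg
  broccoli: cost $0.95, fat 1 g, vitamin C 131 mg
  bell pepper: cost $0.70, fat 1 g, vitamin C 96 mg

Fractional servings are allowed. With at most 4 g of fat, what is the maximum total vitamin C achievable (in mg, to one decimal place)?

524.0 mg

Vitamin C per g fat: broccoli 131, kale 98, bell pepper 96, carrots 5.
With no serving limits, spend the whole fat allowance on broccoli: 4 g / 1 g × 131 mg = 524.0 mg.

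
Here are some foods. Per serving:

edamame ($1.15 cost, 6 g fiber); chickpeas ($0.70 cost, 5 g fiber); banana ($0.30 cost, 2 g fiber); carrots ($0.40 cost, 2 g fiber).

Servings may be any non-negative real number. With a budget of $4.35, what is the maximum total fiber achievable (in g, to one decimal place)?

31.1 g

Fiber per dollar: chickpeas 7.143, banana 6.667, edamame 5.217, carrots 5.
With no serving limits, spend the whole cost allowance on chickpeas: $4.35 / $0.70 × 5 g = 31.1 g.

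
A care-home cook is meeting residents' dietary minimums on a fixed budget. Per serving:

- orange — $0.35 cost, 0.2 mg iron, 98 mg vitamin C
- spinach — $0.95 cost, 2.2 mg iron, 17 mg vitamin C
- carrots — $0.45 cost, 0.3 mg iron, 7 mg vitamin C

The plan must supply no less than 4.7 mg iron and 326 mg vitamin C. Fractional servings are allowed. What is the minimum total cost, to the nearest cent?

$2.82

Minimising a linear cost over {iron ≥ 4.7, vitamin C ≥ 326, servings ≥ 0} — the optimum is at a vertex, using one or two foods.
orange only: max(4.7/0.2, 326/98) = 23.5 servings → $8.22.
spinach only: max(4.7/2.2, 326/17) = 19.18 servings → $18.22.
carrots only: max(4.7/0.3, 326/7) = 46.57 servings → $20.96.
orange + spinach with both tight: 3.003 servings and 1.863 servings → $2.82.
orange + carrots with both tight: 2.318 servings and 14.12 servings → $7.17.
spinach + carrots with both targets exact would need a negative amount; discard.
Cheapest feasible corner: $2.82.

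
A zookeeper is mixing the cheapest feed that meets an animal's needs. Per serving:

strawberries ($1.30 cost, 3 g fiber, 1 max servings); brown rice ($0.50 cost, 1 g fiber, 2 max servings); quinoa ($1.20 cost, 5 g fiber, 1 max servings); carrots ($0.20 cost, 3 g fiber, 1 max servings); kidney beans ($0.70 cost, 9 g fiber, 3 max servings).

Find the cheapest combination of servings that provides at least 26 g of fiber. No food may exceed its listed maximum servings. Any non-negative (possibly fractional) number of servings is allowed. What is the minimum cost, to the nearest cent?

$1.99

Cost per g of fiber: carrots $0.0667, kidney beans $0.0778, quinoa $0.2400, strawberries $0.4333, brown rice $0.5000.
Take 1 serving of carrots: +3.0 g fiber for $0.20 (total $0.20, still need 23.0 g).
Take 2.556 servings of kidney beans: +23.0 g fiber for $1.79 (total $1.99, still need 0.0 g).
Greedy by cheapest-per-g is optimal for a single linear constraint, so the minimum cost is $1.99.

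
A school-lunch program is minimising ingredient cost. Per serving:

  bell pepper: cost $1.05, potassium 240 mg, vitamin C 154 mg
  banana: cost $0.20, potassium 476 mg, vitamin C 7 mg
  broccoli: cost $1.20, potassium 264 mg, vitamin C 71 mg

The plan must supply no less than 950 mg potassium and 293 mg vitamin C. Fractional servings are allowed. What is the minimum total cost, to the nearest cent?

An LP optimum is at a vertex; with two nutrient constraints at most two foods are used. Check each candidate.
bell pepper only: max(950/240, 293/154) = 3.958 servings → $4.16.
banana only: max(950/476, 293/7) = 41.86 servings → $8.37.
broccoli only: max(950/264, 293/71) = 4.127 servings → $4.95.
bell pepper + banana with both tight: 1.854 servings and 1.061 servings → $2.16.
bell pepper + broccoli with both tight: 0.4193 servings and 3.217 servings → $4.30.
banana + broccoli with both targets exact would need a negative amount; discard.
So the least-cost plan costs $2.16.

$2.16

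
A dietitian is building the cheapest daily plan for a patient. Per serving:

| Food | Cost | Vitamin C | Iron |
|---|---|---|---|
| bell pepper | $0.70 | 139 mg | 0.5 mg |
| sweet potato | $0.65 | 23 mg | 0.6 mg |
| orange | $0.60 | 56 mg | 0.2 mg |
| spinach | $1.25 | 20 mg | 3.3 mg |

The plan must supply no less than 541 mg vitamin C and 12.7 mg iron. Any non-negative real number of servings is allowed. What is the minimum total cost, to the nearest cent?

Two binding constraints pin down two serving amounts, so the optimal mix uses at most two foods. The candidates are each food alone (scaled to the tighter of vitamin C/iron) and each pair with both constraints tight.
bell pepper only: max(541/139, 12.7/0.5) = 25.4 servings → $17.78.
sweet potato only: max(541/23, 12.7/0.6) = 23.52 servings → $15.29.
orange only: max(541/56, 12.7/0.2) = 63.5 servings → $38.10.
spinach only: max(541/20, 12.7/3.3) = 27.05 servings → $33.81.
bell pepper + sweet potato with both tight: 0.452 servings and 20.79 servings → $13.83.
bell pepper + orange: the both-tight solution has a negative serving — not a feasible corner.
bell pepper + spinach with both tight: 3.413 servings and 3.331 servings → $6.55.
sweet potato + orange with both tight: 20.79 servings and 1.121 servings → $14.19.
sweet potato + spinach: intersection lies outside the first quadrant.
orange + spinach with both tight: 8.47 servings and 3.335 servings → $9.25.
So the least-cost plan costs $6.55.

$6.55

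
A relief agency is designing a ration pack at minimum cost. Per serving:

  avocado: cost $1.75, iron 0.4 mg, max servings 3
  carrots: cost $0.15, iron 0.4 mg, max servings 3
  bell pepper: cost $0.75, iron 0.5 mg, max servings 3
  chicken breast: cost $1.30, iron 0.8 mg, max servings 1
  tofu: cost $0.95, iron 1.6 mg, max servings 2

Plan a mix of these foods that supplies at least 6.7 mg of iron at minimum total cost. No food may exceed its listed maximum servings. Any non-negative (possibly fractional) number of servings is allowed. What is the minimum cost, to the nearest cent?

$5.90

Cost per mg of iron: carrots $0.3750, tofu $0.5938, bell pepper $1.5000, chicken breast $1.6250, avocado $4.3750.
Take 3 servings of carrots: +1.2 mg iron for $0.45 (total $0.45, still need 5.5 mg).
Take 2 servings of tofu: +3.2 mg iron for $1.90 (total $2.35, still need 2.3 mg).
Take 3 servings of bell pepper: +1.5 mg iron for $2.25 (total $4.60, still need 0.8 mg).
Take 1 serving of chicken breast: +0.8 mg iron for $1.30 (total $5.90, still need 0.0 mg).
Filling from the cheapest source first is optimal under one linear minimum: $5.90.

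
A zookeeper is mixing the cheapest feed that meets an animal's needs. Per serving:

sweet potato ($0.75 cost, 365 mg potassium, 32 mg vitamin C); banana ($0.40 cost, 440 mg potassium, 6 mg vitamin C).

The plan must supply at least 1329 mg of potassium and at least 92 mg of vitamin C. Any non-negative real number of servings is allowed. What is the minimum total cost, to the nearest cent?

Compare the cost at each extreme point of the feasible region.
sweet potato only: max(1329/365, 92/32) = 3.641 servings → $2.73.
banana only: max(1329/440, 92/6) = 15.33 servings → $6.13.
sweet potato + banana with both tight: 2.734 servings and 0.7526 servings → $2.35.
So the least-cost plan costs $2.35.

$2.35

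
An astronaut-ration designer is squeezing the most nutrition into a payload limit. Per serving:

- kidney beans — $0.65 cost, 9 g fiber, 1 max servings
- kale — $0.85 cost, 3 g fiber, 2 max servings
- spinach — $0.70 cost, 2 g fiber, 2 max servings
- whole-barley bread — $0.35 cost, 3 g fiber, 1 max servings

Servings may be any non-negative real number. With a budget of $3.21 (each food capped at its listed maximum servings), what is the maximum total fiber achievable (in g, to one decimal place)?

19.5 g

Fiber per dollar: kidney beans 13.85, whole-barley bread 8.571, kale 3.529, spinach 2.857.
Take 1 serving of kidney beans: spends $0.65, +9.0 g fiber (running total 9.0 g).
Take 1 serving of whole-barley bread: spends $0.35, +3.0 g fiber (running total 12.0 g).
Take 2 servings of kale: spends $1.70, +6.0 g fiber (running total 18.0 g).
Take 0.7286 servings of spinach: spends $0.51, +1.5 g fiber (running total 19.5 g).
Greedy by best ratio exhausts the cost allowance optimally: 19.5 g.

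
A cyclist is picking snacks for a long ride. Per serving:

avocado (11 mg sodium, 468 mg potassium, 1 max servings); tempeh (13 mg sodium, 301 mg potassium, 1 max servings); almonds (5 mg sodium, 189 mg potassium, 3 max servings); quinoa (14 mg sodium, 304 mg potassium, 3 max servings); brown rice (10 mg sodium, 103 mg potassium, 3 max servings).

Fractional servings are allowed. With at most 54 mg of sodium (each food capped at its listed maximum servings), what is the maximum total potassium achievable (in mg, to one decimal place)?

1661.7 mg

Potassium per mg sodium: avocado 42.55, almonds 37.8, tempeh 23.15, quinoa 21.71, brown rice 10.3.
Take 1 serving of avocado: uses 11 mg sodium, +468.0 mg potassium (running total 468.0 mg).
Take 3 servings of almonds: uses 15 mg sodium, +567.0 mg potassium (running total 1035.0 mg).
Take 1 serving of tempeh: uses 13 mg sodium, +301.0 mg potassium (running total 1336.0 mg).
Take 1.071 servings of quinoa: uses 15 mg sodium, +325.7 mg potassium (running total 1661.7 mg).
Filling greedily by potassium-per-mg sodium is optimal for one linear limit, giving 1661.7 mg.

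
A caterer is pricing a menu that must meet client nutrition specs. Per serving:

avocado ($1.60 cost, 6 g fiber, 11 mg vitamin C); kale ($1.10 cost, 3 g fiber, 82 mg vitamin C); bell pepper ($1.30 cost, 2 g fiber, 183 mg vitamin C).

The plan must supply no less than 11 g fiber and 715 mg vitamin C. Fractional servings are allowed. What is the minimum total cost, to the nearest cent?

A basic optimal solution has at most two foods positive. Try each food alone and each pair with both targets met exactly.
avocado only: max(11/6, 715/11) = 65 servings → $104.00.
kale only: max(11/3, 715/82) = 8.72 servings → $9.59.
bell pepper only: max(11/2, 715/183) = 5.5 servings → $7.15.
avocado + kale: intersection lies outside the first quadrant.
avocado + bell pepper with both tight: 0.5418 servings and 3.875 servings → $5.90.
kale + bell pepper with both tight: 1.514 servings and 3.229 servings → $5.86.
The minimum over all feasible corners is $5.86.

$5.86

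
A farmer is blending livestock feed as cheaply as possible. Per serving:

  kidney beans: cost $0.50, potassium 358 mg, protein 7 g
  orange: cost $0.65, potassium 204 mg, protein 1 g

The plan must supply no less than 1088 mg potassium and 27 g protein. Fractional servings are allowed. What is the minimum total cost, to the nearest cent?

$1.93

Minimising a linear cost over {potassium ≥ 1088, protein ≥ 27, servings ≥ 0} — the optimum is at a vertex, using one or two foods.
kidney beans only: max(1088/358, 27/7) = 3.857 servings → $1.93.
orange only: max(1088/204, 27/1) = 27 servings → $17.55.
kidney beans + orange with both targets exact would need a negative amount; discard.
The minimum over all feasible corners is $1.93.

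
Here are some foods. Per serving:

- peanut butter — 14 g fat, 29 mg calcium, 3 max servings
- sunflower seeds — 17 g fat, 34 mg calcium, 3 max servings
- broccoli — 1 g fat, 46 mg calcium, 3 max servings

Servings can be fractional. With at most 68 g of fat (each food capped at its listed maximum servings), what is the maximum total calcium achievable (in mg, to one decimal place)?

Calcium per g fat: broccoli 46, peanut butter 2.071, sunflower seeds 2.
Take 3 servings of broccoli: uses 3 g fat, +138.0 mg calcium (running total 138.0 mg).
Take 3 servings of peanut butter: uses 42 g fat, +87.0 mg calcium (running total 225.0 mg).
Take 1.353 servings of sunflower seeds: uses 23 g fat, +46.0 mg calcium (running total 271.0 mg).
Filling greedily by calcium-per-g fat is optimal for one linear limit, giving 271.0 mg.

271.0 mg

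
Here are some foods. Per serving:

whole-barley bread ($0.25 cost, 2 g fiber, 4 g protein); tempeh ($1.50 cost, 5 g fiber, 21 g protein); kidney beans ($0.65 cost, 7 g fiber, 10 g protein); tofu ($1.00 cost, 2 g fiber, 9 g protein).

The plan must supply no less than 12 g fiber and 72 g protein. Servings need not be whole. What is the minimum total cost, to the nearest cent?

$4.50

Minimising a linear cost over {fiber ≥ 12, protein ≥ 72, servings ≥ 0} — the optimum is at a vertex, using one or two foods.
whole-barley bread only: max(12/2, 72/4) = 18 servings → $4.50.
tempeh only: max(12/5, 72/21) = 3.429 servings → $5.14.
kidney beans only: max(12/7, 72/10) = 7.2 servings → $4.68.
tofu only: max(12/2, 72/9) = 8 servings → $8.00.
whole-barley bread + tempeh: intersection lies outside the first quadrant.
whole-barley bread + kidney beans with both targets exact would need a negative amount; discard.
whole-barley bread + tofu with both targets exact would need a negative amount; discard.
tempeh + kidney beans: the both-tight solution has a negative serving — not a feasible corner.
tempeh + tofu: intersection lies outside the first quadrant.
kidney beans + tofu: the both-tight solution has a negative serving — not a feasible corner.
Cheapest feasible corner: $4.50.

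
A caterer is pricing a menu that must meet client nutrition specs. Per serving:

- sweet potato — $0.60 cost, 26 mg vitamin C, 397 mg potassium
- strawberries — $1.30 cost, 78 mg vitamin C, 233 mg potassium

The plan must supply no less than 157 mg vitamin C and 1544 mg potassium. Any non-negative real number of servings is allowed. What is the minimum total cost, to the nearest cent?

An LP optimum is at a vertex; with two nutrient constraints at most two foods are used. Check each candidate.
sweet potato only: max(157/26, 1544/397) = 6.038 servings → $3.62.
strawberries only: max(157/78, 1544/233) = 6.627 servings → $8.61.
sweet potato + strawberries with both tight: 3.366 servings and 0.8907 servings → $3.18.
So the least-cost plan costs $3.18.

$3.18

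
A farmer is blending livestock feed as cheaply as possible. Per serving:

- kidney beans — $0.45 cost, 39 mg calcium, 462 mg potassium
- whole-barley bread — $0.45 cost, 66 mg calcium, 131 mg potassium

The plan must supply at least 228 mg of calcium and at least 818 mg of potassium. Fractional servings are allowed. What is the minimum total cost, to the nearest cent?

$1.73

Compare the cost at each extreme point of the feasible region.
kidney beans only: max(228/39, 818/462) = 5.846 servings → $2.63.
whole-barley bread only: max(228/66, 818/131) = 6.244 servings → $2.81.
kidney beans + whole-barley bread with both tight: 0.9502 servings and 2.893 servings → $1.73.
Cheapest feasible corner: $1.73.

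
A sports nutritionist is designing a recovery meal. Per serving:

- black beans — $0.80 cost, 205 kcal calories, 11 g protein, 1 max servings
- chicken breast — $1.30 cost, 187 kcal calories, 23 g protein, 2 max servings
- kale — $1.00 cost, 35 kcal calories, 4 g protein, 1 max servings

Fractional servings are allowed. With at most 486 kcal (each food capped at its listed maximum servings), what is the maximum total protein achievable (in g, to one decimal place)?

Protein per kcal: chicken breast 0.123, kale 0.1143, black beans 0.05366.
Take 2 servings of chicken breast: uses 374 kcal, +46.0 g protein (running total 46.0 g).
Take 1 serving of kale: uses 35 kcal, +4.0 g protein (running total 50.0 g).
Take 0.3756 servings of black beans: uses 77 kcal, +4.1 g protein (running total 54.1 g).
Greedy by best ratio exhausts the calories allowance optimally: 54.1 g.

54.1 g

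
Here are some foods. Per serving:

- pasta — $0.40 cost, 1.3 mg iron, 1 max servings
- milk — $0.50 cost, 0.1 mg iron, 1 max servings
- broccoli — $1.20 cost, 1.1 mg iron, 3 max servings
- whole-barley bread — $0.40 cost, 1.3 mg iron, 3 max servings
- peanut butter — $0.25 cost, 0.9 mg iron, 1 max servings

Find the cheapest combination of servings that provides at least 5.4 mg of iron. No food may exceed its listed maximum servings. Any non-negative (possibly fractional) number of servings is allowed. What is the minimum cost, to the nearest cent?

$1.63

Cost per mg of iron: peanut butter $0.2778, pasta $0.3077, whole-barley bread $0.3077, broccoli $1.0909, milk $5.0000.
Take 1 serving of peanut butter: +0.9 mg iron for $0.25 (total $0.25, still need 4.5 mg).
Take 1 serving of pasta: +1.3 mg iron for $0.40 (total $0.65, still need 3.2 mg).
Take 2.462 servings of whole-barley bread: +3.2 mg iron for $0.98 (total $1.63, still need 0.0 mg).
Greedy by cheapest-per-mg is optimal for a single linear constraint, so the minimum cost is $1.63.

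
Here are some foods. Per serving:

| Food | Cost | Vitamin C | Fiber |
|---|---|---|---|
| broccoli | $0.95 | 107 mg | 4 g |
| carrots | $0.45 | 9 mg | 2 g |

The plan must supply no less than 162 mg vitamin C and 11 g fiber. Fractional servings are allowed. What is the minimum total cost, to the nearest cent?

$2.54

At the optimum either one food covers both requirements or two foods hit both targets exactly; no other combination can be cheaper.
broccoli only: max(162/107, 11/4) = 2.75 servings → $2.61.
carrots only: max(162/9, 11/2) = 18 servings → $8.10.
broccoli + carrots with both tight: 1.264 servings and 2.972 servings → $2.54.
The minimum over all feasible corners is $2.54.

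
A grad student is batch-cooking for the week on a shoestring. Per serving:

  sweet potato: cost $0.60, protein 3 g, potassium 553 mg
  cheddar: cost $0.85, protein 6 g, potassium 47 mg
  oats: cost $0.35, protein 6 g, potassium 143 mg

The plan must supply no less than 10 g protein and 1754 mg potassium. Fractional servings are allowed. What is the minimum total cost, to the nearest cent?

$1.92

Compare the cost at each extreme point of the feasible region.
sweet potato only: max(10/3, 1754/553) = 3.333 servings → $2.00.
cheddar only: max(10/6, 1754/47) = 37.32 servings → $31.72.
oats only: max(10/6, 1754/143) = 12.27 servings → $4.29.
sweet potato + cheddar with both tight: 3.165 servings and 0.08436 servings → $1.97.
sweet potato + oats with both tight: 3.148 servings and 0.09277 servings → $1.92.
cheddar + oats: intersection lies outside the first quadrant.
Cheapest feasible corner: $1.92.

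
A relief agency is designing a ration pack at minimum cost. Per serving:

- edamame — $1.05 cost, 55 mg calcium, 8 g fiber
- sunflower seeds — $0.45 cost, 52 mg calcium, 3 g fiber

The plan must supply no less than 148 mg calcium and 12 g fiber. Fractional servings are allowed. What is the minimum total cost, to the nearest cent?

$1.69

Compare the cost at each extreme point of the feasible region.
edamame only: max(148/55, 12/8) = 2.691 servings → $2.83.
sunflower seeds only: max(148/52, 12/3) = 4 servings → $1.80.
edamame + sunflower seeds with both tight: 0.7171 servings and 2.088 servings → $1.69.
The minimum over all feasible corners is $1.69.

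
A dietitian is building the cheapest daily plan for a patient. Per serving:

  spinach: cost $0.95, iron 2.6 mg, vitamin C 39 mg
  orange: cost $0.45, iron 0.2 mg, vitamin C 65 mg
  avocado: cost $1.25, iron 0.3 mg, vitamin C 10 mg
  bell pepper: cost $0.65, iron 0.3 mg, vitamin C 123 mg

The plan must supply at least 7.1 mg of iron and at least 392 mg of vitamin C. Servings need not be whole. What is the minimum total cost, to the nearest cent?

An LP optimum is at a vertex; with two nutrient constraints at most two foods are used. Check each candidate.
spinach only: max(7.1/2.6, 392/39) = 10.05 servings → $9.55.
orange only: max(7.1/0.2, 392/65) = 35.5 servings → $15.97.
avocado only: max(7.1/0.3, 392/10) = 39.2 servings → $49.00.
bell pepper only: max(7.1/0.3, 392/123) = 23.67 servings → $15.38.
spinach + orange with both tight: 2.377 servings and 4.605 servings → $4.33.
spinach + avocado: intersection lies outside the first quadrant.
spinach + bell pepper with both tight: 2.453 servings and 2.409 servings → $3.90.
orange + avocado with both tight: 2.663 servings and 21.89 servings → $28.56.
orange + bell pepper with both targets exact would need a negative amount; discard.
avocado + bell pepper with both tight: 22.29 servings and 1.375 servings → $28.76.
The minimum over all feasible corners is $3.90.

$3.90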